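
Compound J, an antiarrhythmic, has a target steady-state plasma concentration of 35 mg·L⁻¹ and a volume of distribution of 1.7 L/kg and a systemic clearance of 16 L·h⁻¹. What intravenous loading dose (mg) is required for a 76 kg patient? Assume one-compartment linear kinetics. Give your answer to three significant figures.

4520 mg

Vd = 1.7 L/kg × 76 kg = 129.2 L
The loading dose fills Vd to the target concentration.
LD = Vd × C = 129.2 × 35.00 = 4522 mg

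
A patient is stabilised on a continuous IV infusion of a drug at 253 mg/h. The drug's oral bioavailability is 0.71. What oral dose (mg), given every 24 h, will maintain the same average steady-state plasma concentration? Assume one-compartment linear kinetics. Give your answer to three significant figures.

To maintain the same Css, the systemic dosing rate must be unchanged: F·D/τ = infusion rate.
D = rate × τ / F = 253 × 24 / 0.71 = 8552 mg

8550 mg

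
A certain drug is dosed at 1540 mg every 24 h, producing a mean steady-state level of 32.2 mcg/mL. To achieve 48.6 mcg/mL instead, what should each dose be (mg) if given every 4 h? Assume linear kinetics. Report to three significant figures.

387 mg

For first-order elimination, Css ∝ F·D/(CL·τ); F and CL are unchanged, so Css ∝ D/τ.
D₂ = D₁ × (Css,target / Css,current) × (τ₂/τ₁) = 1540 × (48.6/32.2) × (4/24) = 387.4 mg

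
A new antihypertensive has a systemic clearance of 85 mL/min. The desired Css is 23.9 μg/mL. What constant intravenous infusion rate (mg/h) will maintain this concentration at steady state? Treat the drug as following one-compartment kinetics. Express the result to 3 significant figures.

Convert clearance: 85 mL/min × 60 min/h ÷ 1000 mL/L = 5.100 L/h
At steady state, infusion rate equals elimination rate: rate in = CL × Css.
Rate = CL × Css = 5.100 × 23.9 = 121.9 mg/h

122 mg/h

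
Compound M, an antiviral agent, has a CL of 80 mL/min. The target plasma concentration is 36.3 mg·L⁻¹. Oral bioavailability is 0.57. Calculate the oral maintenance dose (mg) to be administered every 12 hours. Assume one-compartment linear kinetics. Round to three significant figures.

Convert clearance: 80 mL/min × 60 min/h ÷ 1000 mL/L = 4.800 L/h
At steady state, dose per interval replaces the amount cleared in that interval: F·D/τ = CL·Css.
D = CL × Css × τ / F = 4.800 × 36.3 × 12 / 0.57 = 3668 mg

3670 mg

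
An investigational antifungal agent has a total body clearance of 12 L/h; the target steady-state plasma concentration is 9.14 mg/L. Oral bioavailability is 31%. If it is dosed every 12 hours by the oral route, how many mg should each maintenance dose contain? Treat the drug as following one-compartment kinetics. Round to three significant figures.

4250 mg

D = CL × Css × τ / F = 12.00 × 9.14 × 12 / 0.31 = 4246 mg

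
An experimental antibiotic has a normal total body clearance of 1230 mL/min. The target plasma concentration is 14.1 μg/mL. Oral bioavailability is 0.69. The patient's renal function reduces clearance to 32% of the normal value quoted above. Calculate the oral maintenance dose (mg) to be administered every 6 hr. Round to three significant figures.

Convert clearance: 1230 mL/min × 60 min/h ÷ 1000 mL/L = 73.80 L/h
Patient clearance = 0.32 × 73.80 = 23.62 L/h
D = CL × Css × τ / F = 23.62 × 14.1 × 6 / 0.69 = 2896 mg

2900 mg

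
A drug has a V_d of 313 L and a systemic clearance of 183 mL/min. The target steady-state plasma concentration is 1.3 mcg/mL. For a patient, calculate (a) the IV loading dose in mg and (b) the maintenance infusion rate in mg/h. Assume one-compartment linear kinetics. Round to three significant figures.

Loading: fill Vd to C_target → 313.0 L × 1.3 mg/L = 406.9 mg
Convert clearance: 183 mL/min × 60 min/h ÷ 1000 mL/L = 10.98 L/h
Infusion rate = 10.98 L/h × 1.3 mg/L = 14.27 mg/h

(a) 407 mg; (b) 14.3 mg/h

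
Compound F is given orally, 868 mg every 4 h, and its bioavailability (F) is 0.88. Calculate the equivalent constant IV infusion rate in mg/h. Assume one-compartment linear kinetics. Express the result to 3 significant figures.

Equivalent systemic input: infusion rate = F·D/τ.
Rate = 0.88 × 868 / 4 = 191.0 mg/h

191 mg/h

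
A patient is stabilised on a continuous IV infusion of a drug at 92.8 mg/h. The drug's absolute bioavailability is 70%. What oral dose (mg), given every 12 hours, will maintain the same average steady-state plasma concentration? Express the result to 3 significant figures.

1590 mg

To maintain the same Css, the systemic dosing rate must be unchanged: F·D/τ = infusion rate.
D = rate × τ / F = 92.8 × 12 / 0.7 = 1591 mg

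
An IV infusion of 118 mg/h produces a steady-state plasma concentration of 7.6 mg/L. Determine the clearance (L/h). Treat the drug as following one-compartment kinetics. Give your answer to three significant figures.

15.5 L/h

At steady state, infusion rate = CL × Css, so CL = rate / Css.
CL = 118 / 7.6 = 15.53 L/h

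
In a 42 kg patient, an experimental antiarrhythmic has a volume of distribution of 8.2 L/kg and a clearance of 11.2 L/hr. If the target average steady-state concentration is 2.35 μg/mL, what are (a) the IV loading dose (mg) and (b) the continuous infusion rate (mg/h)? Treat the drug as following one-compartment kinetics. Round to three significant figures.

(a) 809 mg; (b) 26.3 mg/h

Vd = 8.2 L/kg × 42 kg = 344.4 L
LD = Vd · C_target = 344.4 × 2.35 = 809.3 mg
Maintenance infusion rate = CL × Css = 11.20 × 2.35 = 26.32 mg/h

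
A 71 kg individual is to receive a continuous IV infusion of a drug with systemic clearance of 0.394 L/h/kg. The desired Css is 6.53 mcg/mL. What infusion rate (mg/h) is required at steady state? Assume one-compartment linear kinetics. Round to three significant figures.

CL = 0.394 L/h/kg × 71 kg = 27.97 L/h
R₀ = 27.97 × 6.53 = 182.6 mg/h

183 mg/h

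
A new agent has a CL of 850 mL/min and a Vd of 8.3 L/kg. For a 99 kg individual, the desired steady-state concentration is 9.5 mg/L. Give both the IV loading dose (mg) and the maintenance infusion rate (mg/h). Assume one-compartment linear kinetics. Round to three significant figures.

Total Vd = 8.3 × 99 = 821.7 L
LD = Vd · C_target = 821.7 × 9.5 = 7806 mg
Convert clearance: 850 mL/min × 60 min/h ÷ 1000 mL/L = 51.00 L/h
Infusion rate = 51.00 L/h × 9.5 mg/L = 484.5 mg/h

(a) 7810 mg; (b) 485 mg/h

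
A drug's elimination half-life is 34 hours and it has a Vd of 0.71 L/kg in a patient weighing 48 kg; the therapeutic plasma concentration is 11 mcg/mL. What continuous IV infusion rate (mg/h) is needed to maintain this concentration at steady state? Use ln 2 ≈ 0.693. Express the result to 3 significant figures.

Vd(total) = 48 kg × 0.71 L/kg = 34.08 L
CL = ln 2 · Vd / t½ = 0.693 × 34.08 / 34 = 0.6946 L/h
Infusion rate = CL × Css = 0.6946 × 11 = 7.641 mg/h

7.64 mg/h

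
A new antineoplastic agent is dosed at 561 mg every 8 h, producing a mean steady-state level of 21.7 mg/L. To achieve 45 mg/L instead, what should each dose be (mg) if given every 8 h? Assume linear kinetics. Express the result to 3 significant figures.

With linear kinetics, Css is proportional to dose rate (D/τ) at fixed clearance.
D₂ = D₁ × (Css,target / Css,current) = 561 × 45/21.7 = 1163 mg

1160 mg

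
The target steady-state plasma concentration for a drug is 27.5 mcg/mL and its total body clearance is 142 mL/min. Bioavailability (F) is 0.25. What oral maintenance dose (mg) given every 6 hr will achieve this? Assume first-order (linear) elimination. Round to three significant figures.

5620 mg

CL = 142 mL/min × 60/1000 = 8.520 L/h
D = CL × Css × τ / F = 8.520 × 27.5 × 6 / 0.25 = 5623 mg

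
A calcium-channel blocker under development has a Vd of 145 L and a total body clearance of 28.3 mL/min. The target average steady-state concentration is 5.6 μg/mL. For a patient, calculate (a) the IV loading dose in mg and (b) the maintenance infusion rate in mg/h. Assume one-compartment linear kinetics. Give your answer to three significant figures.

(a) 812 mg; (b) 9.51 mg/h

Loading dose = Vd × C = 145.0 × 5.6 = 812.0 mg
CL = 28.3 mL/min × 60/1000 = 1.698 L/h
Maintenance: replace elimination → rate = CL × Css = 1.698 × 5.6 = 9.509 mg/h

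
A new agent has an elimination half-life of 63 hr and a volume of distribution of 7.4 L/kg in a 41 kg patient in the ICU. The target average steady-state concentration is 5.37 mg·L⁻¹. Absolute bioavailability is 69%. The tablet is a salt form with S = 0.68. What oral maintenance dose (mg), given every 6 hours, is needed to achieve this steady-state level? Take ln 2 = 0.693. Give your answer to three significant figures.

229 mg

Vd(total) = 41 kg × 7.4 L/kg = 303.4 L
k = 0.693/63 = 0.01100 h⁻¹, so CL = k·Vd = 0.01100 × 303.4 = 3.337 L/h
D = CL × Css × τ / F / S = 3.337 × 5.37 × 6 / 0.69 / 0.68 = 229.2 mg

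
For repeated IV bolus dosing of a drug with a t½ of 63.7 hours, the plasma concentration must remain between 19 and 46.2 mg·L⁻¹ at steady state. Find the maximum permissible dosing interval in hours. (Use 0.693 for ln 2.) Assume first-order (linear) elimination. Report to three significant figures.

k = 0.693 / t½ = 0.693 / 63.7 = 0.01088 h⁻¹
Between IV bolus doses, concentration decays as C = C₀·e^(−kτ), so C_peak/C_trough = e^(kτ).
τ_max = ln(C_peak/C_trough) / k = ln(46.2/19) / 0.01088 = 0.8885 / 0.01088 = 81.66 h

81.7 h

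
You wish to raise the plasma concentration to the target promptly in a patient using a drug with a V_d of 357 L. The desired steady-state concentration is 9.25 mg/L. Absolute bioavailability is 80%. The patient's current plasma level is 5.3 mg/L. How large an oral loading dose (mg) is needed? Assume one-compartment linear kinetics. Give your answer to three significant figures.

1760 mg

Concentration deficit ΔC = 9.25 − 5.3 = 3.950 mg/L
LD = Vd × ΔC / F = 357.0 × 3.950 / 0.8 = 1763 mg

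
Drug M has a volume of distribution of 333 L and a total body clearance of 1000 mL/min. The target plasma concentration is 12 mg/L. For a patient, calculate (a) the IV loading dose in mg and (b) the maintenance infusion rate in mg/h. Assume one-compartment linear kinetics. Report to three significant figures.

Loading dose = Vd × C = 333.0 × 12 = 3996 mg
CL = 1000 mL/min = 1000 × 0.06 = 60.00 L/h
Maintenance: replace elimination → rate = CL × Css = 60.00 × 12 = 720.0 mg/h

(a) 4000 mg; (b) 720 mg/h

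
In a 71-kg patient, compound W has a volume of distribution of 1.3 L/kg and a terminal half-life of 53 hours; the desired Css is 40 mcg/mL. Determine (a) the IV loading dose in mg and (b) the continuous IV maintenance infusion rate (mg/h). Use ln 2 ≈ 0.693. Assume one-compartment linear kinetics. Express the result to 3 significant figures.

(a) 3690 mg; (b) 48.3 mg/h

Vd(total) = 71 kg × 1.3 L/kg = 92.30 L
LD = Vd × C = 92.30 × 40 = 3692 mg
CL = 0.693 × Vd / t½ = 0.693 × 92.30 / 53 = 1.207 L/h
Infusion rate = CL × Css = 1.207 × 40 = 48.28 mg/h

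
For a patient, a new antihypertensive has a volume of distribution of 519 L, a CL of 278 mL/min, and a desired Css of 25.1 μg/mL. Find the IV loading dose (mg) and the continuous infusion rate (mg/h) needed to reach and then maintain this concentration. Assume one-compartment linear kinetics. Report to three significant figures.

(a) 13000 mg; (b) 419 mg/h

LD = Vd · C_target = 519.0 × 25.1 = 13030 mg
Convert clearance: 278 mL/min × 60 min/h ÷ 1000 mL/L = 16.68 L/h
Infusion rate = 16.68 L/h × 25.1 mg/L = 418.7 mg/h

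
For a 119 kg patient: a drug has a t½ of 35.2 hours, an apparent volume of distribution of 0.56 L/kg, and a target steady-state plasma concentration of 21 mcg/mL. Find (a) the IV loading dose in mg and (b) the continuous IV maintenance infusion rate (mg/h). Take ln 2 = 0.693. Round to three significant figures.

(a) 1400 mg; (b) 27.6 mg/h

Total Vd = 0.56 × 119 = 66.64 L
LD = Vd × C = 66.64 × 21 = 1399 mg
CL = 0.693 × Vd / t½ = 0.693 × 66.64 / 35.2 = 1.312 L/h
Infusion rate = CL × Css = 1.312 × 21 = 27.55 mg/h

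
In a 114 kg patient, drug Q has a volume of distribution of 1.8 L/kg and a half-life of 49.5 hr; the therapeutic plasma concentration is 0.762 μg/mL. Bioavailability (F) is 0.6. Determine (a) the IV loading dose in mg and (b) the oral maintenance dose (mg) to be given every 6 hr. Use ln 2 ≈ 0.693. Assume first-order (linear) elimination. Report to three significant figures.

(a) 156 mg; (b) 21.9 mg

Vd(total) = 114 kg × 1.8 L/kg = 205.2 L
LD = Vd × C = 205.2 × 0.762 = 156.4 mg
CL = 0.693 × Vd / t½ = 0.693 × 205.2 / 49.5 = 2.873 L/h
D = CL × Css × τ / F = 2.873 × 0.762 × 6 / 0.6 = 21.89 mg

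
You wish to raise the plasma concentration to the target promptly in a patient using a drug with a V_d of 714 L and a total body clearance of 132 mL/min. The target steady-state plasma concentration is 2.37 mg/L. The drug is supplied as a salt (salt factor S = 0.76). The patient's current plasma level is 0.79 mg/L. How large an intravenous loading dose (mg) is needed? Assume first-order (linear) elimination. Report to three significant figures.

1480 mg

Concentration deficit ΔC = 2.37 − 0.79 = 1.580 mg/L
LD = Vd × ΔC / S = 714.0 × 1.580 / 0.76 = 1484 mg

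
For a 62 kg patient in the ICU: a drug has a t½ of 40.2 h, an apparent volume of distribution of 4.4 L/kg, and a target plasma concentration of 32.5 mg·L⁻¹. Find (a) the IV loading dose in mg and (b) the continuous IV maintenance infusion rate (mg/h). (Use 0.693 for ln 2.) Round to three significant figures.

Vd = 4.4 L/kg × 62 kg = 272.8 L
LD = Vd × C = 272.8 × 32.5 = 8866 mg
CL = 0.693 × Vd / t½ = 0.693 × 272.8 / 40.2 = 4.703 L/h
Infusion rate = CL × Css = 4.703 × 32.5 = 152.8 mg/h

(a) 8870 mg; (b) 153 mg/h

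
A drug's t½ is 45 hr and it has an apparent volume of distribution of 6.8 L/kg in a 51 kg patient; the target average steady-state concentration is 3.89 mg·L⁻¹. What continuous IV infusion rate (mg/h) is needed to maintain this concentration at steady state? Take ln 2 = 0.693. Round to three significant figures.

20.8 mg/h

Total Vd = 6.8 × 51 = 346.8 L
k = 0.693/45 = 0.01540 h⁻¹, so CL = k·Vd = 0.01540 × 346.8 = 5.341 L/h
Infusion rate = CL × Css = 5.341 × 3.89 = 20.78 mg/h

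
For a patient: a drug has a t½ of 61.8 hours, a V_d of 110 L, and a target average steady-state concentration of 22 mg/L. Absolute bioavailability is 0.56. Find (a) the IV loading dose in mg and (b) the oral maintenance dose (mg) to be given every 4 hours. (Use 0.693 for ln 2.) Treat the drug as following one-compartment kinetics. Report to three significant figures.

LD = Vd × C = 110.0 × 22 = 2420 mg
CL = 0.693 × Vd / t½ = 0.693 × 110.0 / 61.8 = 1.233 L/h
D = CL × Css × τ / F = 1.233 × 22 × 4 / 0.56 = 193.8 mg

(a) 2420 mg; (b) 194 mg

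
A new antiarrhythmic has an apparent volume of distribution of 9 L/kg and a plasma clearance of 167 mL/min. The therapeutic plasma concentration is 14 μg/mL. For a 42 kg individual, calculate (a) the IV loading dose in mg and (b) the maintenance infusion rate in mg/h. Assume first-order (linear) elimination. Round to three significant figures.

Vd(total) = 42 kg × 9 L/kg = 378.0 L
Loading: fill Vd to C_target → 378.0 L × 14 mg/L = 5292 mg
CL = 167 mL/min × 60/1000 = 10.02 L/h
Maintenance infusion rate = CL × Css = 10.02 × 14 = 140.3 mg/h

(a) 5290 mg; (b) 140 mg/h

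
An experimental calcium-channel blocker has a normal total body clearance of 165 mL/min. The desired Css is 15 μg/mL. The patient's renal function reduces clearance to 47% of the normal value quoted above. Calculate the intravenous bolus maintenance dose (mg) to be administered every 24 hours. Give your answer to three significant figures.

CL = 165 mL/min = 165 × 0.06 = 9.900 L/h
Patient clearance = 0.47 × 9.900 = 4.653 L/h
D = CL × Css × τ = 4.653 × 15 × 24 = 1675 mg

1680 mg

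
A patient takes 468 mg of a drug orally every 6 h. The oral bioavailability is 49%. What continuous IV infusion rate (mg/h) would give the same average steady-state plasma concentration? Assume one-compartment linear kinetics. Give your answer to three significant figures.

Equivalent systemic input: infusion rate = F·D/τ.
Rate = 0.49 × 468 / 6 = 38.22 mg/h

38.2 mg/h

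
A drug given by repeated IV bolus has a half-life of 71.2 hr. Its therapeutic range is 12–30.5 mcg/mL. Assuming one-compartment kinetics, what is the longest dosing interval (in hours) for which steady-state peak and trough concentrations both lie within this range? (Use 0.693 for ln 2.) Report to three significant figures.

95.8 h

k = 0.693 / t½ = 0.693 / 71.2 = 0.009733 h⁻¹
Between IV bolus doses, concentration decays as C = C₀·e^(−kτ), so C_peak/C_trough = e^(kτ).
τ_max = ln(C_peak/C_trough) / k = ln(30.5/12) / 0.009733 = 0.9328 / 0.009733 = 95.84 h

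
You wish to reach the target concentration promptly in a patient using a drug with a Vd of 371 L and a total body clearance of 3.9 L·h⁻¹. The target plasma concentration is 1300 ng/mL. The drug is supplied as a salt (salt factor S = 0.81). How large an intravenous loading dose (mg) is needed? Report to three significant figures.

C = 1300 ng/mL = 1.300 mg/L
Loading dose depends on Vd (not clearance): it fills the distribution volume.
LD = Vd × C / S = 371.0 × 1.300 / 0.81 = 595.4 mg

595 mg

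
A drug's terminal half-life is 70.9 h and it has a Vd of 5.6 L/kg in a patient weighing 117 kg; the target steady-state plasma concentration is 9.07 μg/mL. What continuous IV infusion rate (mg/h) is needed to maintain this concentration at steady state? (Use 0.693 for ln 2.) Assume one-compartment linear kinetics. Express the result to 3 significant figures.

58.1 mg/h

Vd(total) = 117 kg × 5.6 L/kg = 655.2 L
CL = ln 2 · Vd / t½ = 0.693 × 655.2 / 70.9 = 6.404 L/h
Infusion rate = CL × Css = 6.404 × 9.07 = 58.08 mg/h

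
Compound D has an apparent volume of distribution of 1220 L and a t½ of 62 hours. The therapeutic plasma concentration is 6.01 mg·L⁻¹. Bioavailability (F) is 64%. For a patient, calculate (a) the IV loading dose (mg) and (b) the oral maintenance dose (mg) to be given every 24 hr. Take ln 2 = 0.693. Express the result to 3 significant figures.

LD = Vd × C = 1220 × 6.01 = 7332 mg
CL = 0.693 × Vd / t½ = 0.693 × 1220 / 62 = 13.64 L/h
D = CL × Css × τ / F = 13.64 × 6.01 × 24 / 0.64 = 3074 mg

(a) 7330 mg; (b) 3070 mg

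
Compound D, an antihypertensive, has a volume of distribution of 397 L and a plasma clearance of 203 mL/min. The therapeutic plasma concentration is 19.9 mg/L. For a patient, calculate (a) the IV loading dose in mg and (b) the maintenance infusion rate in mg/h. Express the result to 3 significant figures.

Loading dose = Vd × C = 397.0 × 19.9 = 7900 mg
Convert clearance: 203 mL/min × 60 min/h ÷ 1000 mL/L = 12.18 L/h
Maintenance: replace elimination → rate = CL × Css = 12.18 × 19.9 = 242.4 mg/h

(a) 7900 mg; (b) 242 mg/h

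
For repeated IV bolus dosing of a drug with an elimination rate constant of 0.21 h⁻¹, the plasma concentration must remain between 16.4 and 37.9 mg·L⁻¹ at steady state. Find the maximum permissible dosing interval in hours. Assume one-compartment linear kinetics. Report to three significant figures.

3.99 h

Between IV bolus doses, concentration decays as C = C₀·e^(−kτ), so C_peak/C_trough = e^(kτ).
τ_max = ln(C_peak/C_trough) / k = ln(37.9/16.4) / 0.2100 = 0.8377 / 0.2100 = 3.989 h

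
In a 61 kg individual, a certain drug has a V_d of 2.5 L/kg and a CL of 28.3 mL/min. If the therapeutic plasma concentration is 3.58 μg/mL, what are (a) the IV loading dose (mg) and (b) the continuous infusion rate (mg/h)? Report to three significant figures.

Total Vd = 2.5 × 61 = 152.5 L
Loading dose = Vd × C = 152.5 × 3.58 = 546.0 mg
Convert clearance: 28.3 mL/min × 60 min/h ÷ 1000 mL/L = 1.698 L/h
Maintenance: replace elimination → rate = CL × Css = 1.698 × 3.58 = 6.079 mg/h

(a) 546 mg; (b) 6.08 mg/h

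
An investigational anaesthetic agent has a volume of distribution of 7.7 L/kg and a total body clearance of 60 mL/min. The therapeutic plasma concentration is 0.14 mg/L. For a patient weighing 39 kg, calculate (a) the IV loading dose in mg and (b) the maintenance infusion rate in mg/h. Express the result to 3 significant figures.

(a) 42.0 mg; (b) 0.504 mg/h

Total Vd = 7.7 × 39 = 300.3 L
Loading dose = Vd × C = 300.3 × 0.14 = 42.04 mg
CL = 60 mL/min = 60 × 0.06 = 3.600 L/h
Infusion rate = 3.600 L/h × 0.14 mg/L = 0.5040 mg/h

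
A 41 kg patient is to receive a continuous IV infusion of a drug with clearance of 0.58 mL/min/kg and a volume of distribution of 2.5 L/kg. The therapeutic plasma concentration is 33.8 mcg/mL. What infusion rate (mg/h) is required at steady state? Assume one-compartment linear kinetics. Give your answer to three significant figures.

48.2 mg/h

CL = 0.58 mL/min/kg × 41 kg = 23.78 mL/min = 23.78 × 60/1000 = 1.427 L/h
R₀ = 1.427 × 33.8 = 48.23 mg/h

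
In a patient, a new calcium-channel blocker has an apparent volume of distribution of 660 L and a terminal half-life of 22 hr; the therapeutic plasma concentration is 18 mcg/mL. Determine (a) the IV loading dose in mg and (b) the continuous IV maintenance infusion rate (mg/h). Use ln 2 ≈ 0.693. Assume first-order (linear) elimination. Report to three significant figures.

(a) 11900 mg; (b) 374 mg/h

LD = Vd × C = 660.0 × 18 = 11880 mg
CL = 0.693 × Vd / t½ = 0.693 × 660.0 / 22 = 20.79 L/h
Infusion rate = CL × Css = 20.79 × 18 = 374.2 mg/h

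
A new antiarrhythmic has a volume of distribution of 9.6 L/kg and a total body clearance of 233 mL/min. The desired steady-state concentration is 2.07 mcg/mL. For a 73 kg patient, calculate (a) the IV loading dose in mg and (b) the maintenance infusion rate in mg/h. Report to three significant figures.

Vd = 9.6 L/kg × 73 kg = 700.8 L
Loading dose = Vd × C = 700.8 × 2.07 = 1451 mg
CL = 233 mL/min × 60/1000 = 13.98 L/h
Infusion rate = 13.98 L/h × 2.07 mg/L = 28.94 mg/h

(a) 1450 mg; (b) 28.9 mg/h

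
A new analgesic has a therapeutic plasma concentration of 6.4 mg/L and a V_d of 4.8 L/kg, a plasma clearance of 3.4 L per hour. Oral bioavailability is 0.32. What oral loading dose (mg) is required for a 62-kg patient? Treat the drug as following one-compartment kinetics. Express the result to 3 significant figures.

5950 mg

Vd(total) = 62 kg × 4.8 L/kg = 297.6 L
LD = Vd × C / F = 297.6 × 6.400 / 0.32 = 5952 mg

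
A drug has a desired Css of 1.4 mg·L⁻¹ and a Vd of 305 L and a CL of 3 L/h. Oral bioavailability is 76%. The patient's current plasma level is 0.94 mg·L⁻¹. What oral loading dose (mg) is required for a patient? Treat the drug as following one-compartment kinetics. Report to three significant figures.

185 mg

Concentration deficit ΔC = 1.4 − 0.94 = 0.4600 mg/L
LD = Vd × ΔC / F = 305.0 × 0.4600 / 0.76 = 184.6 mg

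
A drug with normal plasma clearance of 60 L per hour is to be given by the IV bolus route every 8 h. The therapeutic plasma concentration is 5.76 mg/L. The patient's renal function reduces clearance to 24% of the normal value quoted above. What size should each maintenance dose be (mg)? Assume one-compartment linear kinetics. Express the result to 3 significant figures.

664 mg

Patient clearance = 0.24 × 60.00 = 14.40 L/h
At steady state, dose per interval replaces the amount cleared in that interval: D/τ = CL·Css.
D = CL × Css × τ = 14.40 × 5.76 × 8 = 663.6 mg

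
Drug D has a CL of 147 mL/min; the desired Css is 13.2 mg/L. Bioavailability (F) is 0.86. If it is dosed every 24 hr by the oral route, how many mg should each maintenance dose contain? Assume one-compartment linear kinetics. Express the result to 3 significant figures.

3250 mg

Convert clearance: 147 mL/min × 60 min/h ÷ 1000 mL/L = 8.820 L/h
D = CL × Css × τ / F = 8.820 × 13.2 × 24 / 0.86 = 3249 mg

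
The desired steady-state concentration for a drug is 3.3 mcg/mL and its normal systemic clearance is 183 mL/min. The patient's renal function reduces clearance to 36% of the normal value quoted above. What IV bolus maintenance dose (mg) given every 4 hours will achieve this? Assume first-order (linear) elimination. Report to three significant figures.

CL = 183 mL/min × 60/1000 = 10.98 L/h
Patient clearance = 0.36 × 10.98 = 3.953 L/h
D = CL × Css × τ = 3.953 × 3.3 × 4 = 52.18 mg

52.2 mg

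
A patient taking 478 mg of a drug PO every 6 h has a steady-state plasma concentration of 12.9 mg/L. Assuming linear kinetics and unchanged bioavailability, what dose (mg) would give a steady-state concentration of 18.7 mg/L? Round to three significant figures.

693 mg

With linear kinetics, Css is proportional to dose rate (D/τ) at fixed clearance.
D₂ = D₁ × (Css,target / Css,current) = 478 × 18.7/12.9 = 692.9 mg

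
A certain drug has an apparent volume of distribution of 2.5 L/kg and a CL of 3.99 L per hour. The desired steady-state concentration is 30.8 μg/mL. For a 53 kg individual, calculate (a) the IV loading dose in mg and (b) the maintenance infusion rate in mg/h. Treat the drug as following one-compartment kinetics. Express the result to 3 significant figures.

(a) 4080 mg; (b) 123 mg/h

Total Vd = 2.5 × 53 = 132.5 L
Loading: fill Vd to C_target → 132.5 L × 30.8 mg/L = 4081 mg
Maintenance: replace elimination → rate = CL × Css = 3.990 × 30.8 = 122.9 mg/h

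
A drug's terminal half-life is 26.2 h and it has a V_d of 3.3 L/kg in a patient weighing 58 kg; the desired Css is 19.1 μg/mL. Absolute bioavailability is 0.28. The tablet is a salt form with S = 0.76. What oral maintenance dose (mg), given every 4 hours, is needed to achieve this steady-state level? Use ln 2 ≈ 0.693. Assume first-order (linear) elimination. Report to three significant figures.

Vd = 3.3 L/kg × 58 kg = 191.4 L
CL = ln 2 · Vd / t½ = 0.693 × 191.4 / 26.2 = 5.063 L/h
D = CL × Css × τ / F / S = 5.063 × 19.1 × 4 / 0.28 / 0.76 = 1818 mg

1820 mg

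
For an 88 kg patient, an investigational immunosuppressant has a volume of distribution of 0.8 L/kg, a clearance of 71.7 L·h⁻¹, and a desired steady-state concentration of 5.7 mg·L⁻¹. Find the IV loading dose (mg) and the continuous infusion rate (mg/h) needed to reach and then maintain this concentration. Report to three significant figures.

Total Vd = 0.8 × 88 = 70.40 L
Loading: fill Vd to C_target → 70.40 L × 5.7 mg/L = 401.3 mg
Maintenance: replace elimination → rate = CL × Css = 71.70 × 5.7 = 408.7 mg/h

(a) 401 mg; (b) 409 mg/h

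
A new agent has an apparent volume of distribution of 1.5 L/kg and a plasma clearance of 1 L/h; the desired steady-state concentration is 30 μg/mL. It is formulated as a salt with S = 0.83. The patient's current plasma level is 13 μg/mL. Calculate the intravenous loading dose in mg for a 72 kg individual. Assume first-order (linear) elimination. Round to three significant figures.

2210 mg

Total Vd = 1.5 × 72 = 108.0 L
The loading dose fills Vd to the target concentration.
Concentration deficit ΔC = 30 − 13 = 17.00 mg/L
LD = Vd × ΔC / S = 108.0 × 17.00 / 0.83 = 2212 mg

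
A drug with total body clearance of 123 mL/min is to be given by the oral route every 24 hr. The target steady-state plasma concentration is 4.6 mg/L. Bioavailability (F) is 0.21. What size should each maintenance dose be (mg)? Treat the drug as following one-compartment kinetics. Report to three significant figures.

3880 mg

CL = 123 mL/min × 60/1000 = 7.380 L/h
D = CL × Css × τ / F = 7.380 × 4.6 × 24 / 0.21 = 3880 mg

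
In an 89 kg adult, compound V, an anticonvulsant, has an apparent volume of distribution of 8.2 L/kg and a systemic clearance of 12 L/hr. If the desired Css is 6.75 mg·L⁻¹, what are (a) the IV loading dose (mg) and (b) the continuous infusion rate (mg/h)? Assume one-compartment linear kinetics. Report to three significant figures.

(a) 4930 mg; (b) 81.0 mg/h

Total Vd = 8.2 × 89 = 729.8 L
LD = Vd · C_target = 729.8 × 6.75 = 4926 mg
Maintenance: replace elimination → rate = CL × Css = 12.00 × 6.75 = 81.00 mg/h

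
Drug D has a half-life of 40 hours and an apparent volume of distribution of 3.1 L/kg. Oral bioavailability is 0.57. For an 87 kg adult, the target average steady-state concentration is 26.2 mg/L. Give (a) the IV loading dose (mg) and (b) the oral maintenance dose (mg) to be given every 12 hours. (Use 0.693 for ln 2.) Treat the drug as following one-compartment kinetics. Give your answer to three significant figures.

(a) 7070 mg; (b) 2580 mg

Vd = 3.1 L/kg × 87 kg = 269.7 L
LD = Vd × C = 269.7 × 26.2 = 7066 mg
CL = 0.693 × Vd / t½ = 0.693 × 269.7 / 40 = 4.673 L/h
D = CL × Css × τ / F = 4.673 × 26.2 × 12 / 0.57 = 2578 mg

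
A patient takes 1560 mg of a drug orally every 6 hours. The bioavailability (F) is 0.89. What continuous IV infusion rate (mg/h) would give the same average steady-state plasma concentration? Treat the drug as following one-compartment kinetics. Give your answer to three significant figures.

Equivalent systemic input: infusion rate = F·D/τ.
Rate = 0.89 × 1560 / 6 = 231.4 mg/h

231 mg/h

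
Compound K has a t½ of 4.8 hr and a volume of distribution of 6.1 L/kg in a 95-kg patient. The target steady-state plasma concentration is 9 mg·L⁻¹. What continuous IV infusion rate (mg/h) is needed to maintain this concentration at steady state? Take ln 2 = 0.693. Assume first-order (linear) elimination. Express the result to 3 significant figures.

Vd = 6.1 L/kg × 95 kg = 579.5 L
CL = 0.693 × Vd / t½ = 0.693 × 579.5 / 4.8 = 83.67 L/h
Infusion rate = CL × Css = 83.67 × 9 = 753.0 mg/h

753 mg/h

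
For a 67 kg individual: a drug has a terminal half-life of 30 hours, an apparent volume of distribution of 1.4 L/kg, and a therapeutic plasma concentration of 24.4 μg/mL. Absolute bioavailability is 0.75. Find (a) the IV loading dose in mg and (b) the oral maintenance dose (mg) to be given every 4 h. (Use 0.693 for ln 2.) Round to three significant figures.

(a) 2290 mg; (b) 282 mg

Vd(total) = 67 kg × 1.4 L/kg = 93.80 L
LD = Vd × C = 93.80 × 24.4 = 2289 mg
CL = 0.693 × Vd / t½ = 0.693 × 93.80 / 30 = 2.167 L/h
D = CL × Css × τ / F = 2.167 × 24.4 × 4 / 0.75 = 282.0 mg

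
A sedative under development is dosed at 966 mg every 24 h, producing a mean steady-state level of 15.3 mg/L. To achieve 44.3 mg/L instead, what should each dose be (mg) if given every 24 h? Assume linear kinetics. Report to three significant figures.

2800 mg

For first-order elimination, Css ∝ F·D/(CL·τ); F and CL are unchanged, so Css ∝ D/τ.
D₂ = D₁ × (Css,target / Css,current) = 966 × 44.3/15.3 = 2797 mg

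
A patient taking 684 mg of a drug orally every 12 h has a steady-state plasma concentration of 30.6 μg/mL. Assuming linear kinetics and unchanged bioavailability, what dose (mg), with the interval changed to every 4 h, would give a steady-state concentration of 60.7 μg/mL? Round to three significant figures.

For first-order elimination, Css ∝ F·D/(CL·τ); F and CL are unchanged, so Css ∝ D/τ.
D₂ = D₁ × (Css,target / Css,current) × (τ₂/τ₁) = 684 × (60.7/30.6) × (4/12) = 452.3 mg

452 mg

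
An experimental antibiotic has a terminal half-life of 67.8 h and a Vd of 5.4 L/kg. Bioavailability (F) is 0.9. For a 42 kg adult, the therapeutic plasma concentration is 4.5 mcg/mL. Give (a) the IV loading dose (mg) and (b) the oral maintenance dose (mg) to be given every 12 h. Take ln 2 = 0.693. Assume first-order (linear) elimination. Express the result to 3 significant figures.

(a) 1020 mg; (b) 139 mg

Vd = 5.4 L/kg × 42 kg = 226.8 L
LD = Vd × C = 226.8 × 4.5 = 1021 mg
CL = 0.693 × Vd / t½ = 0.693 × 226.8 / 67.8 = 2.318 L/h
D = CL × Css × τ / F = 2.318 × 4.5 × 12 / 0.9 = 139.1 mg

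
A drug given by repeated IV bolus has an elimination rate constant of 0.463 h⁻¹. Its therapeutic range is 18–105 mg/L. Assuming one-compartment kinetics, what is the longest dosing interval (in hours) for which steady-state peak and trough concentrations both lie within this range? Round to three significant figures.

Between IV bolus doses, concentration decays as C = C₀·e^(−kτ), so C_peak/C_trough = e^(kτ).
τ_max = ln(C_peak/C_trough) / k = ln(105/18) / 0.4630 = 1.764 / 0.4630 = 3.810 h

3.81 h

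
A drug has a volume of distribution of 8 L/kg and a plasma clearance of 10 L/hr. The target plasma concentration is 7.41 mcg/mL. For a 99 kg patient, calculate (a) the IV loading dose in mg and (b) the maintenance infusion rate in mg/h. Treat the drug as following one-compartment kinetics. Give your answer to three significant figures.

(a) 5870 mg; (b) 74.1 mg/h

Vd = 8 L/kg × 99 kg = 792.0 L
LD = Vd · C_target = 792.0 × 7.41 = 5869 mg
Infusion rate = 10.00 L/h × 7.41 mg/L = 74.10 mg/h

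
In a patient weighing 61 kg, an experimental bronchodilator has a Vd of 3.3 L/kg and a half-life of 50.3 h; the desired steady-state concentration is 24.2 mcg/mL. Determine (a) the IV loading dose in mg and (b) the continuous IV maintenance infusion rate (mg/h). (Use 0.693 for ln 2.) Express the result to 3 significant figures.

(a) 4870 mg; (b) 67.1 mg/h

Vd(total) = 61 kg × 3.3 L/kg = 201.3 L
LD = Vd × C = 201.3 × 24.2 = 4871 mg
CL = 0.693 × Vd / t½ = 0.693 × 201.3 / 50.3 = 2.773 L/h
Infusion rate = CL × Css = 2.773 × 24.2 = 67.11 mg/h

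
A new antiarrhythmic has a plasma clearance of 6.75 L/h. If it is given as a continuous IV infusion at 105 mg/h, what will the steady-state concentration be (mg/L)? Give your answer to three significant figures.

Css = rate / CL = 105 / 6.750 = 15.56 mg/L

15.6 mg/L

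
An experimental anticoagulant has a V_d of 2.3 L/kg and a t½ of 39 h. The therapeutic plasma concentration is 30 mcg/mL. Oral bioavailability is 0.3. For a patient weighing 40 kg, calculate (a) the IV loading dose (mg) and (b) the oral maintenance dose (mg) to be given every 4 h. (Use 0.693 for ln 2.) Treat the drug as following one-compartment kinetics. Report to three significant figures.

(a) 2760 mg; (b) 654 mg

Vd = 2.3 L/kg × 40 kg = 92.00 L
LD = Vd × C = 92.00 × 30 = 2760 mg
CL = 0.693 × Vd / t½ = 0.693 × 92.00 / 39 = 1.635 L/h
D = CL × Css × τ / F = 1.635 × 30 × 4 / 0.3 = 654.0 mg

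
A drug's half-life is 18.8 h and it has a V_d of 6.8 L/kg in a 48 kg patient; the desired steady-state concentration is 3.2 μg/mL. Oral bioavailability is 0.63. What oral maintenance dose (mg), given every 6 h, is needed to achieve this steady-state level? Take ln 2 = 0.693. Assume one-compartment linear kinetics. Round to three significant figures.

367 mg

Vd = 6.8 L/kg × 48 kg = 326.4 L
CL = 0.693 × Vd / t½ = 0.693 × 326.4 / 18.8 = 12.03 L/h
D = CL × Css × τ / F = 12.03 × 3.2 × 6 / 0.63 = 366.6 mg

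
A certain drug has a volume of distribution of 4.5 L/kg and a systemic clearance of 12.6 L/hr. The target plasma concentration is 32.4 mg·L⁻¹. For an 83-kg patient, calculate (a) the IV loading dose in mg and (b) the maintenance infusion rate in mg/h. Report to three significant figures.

Vd(total) = 83 kg × 4.5 L/kg = 373.5 L
Loading: fill Vd to C_target → 373.5 L × 32.4 mg/L = 12100 mg
Maintenance: replace elimination → rate = CL × Css = 12.60 × 32.4 = 408.2 mg/h

(a) 12100 mg; (b) 408 mg/h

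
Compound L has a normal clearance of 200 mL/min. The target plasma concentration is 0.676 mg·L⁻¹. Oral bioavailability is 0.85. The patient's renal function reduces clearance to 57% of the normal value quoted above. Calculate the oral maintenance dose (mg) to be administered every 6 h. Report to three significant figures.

32.6 mg

CL = 200 mL/min = 200 × 0.06 = 12.00 L/h
Patient clearance = 0.57 × 12.00 = 6.840 L/h
D = CL × Css × τ / F = 6.840 × 0.676 × 6 / 0.85 = 32.64 mg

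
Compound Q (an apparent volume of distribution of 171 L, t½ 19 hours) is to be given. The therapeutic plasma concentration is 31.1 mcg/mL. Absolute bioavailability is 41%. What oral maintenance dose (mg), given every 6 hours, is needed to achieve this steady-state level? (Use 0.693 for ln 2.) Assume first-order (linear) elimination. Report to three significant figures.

CL = 0.693 × Vd / t½ = 0.693 × 171.0 / 19 = 6.237 L/h
D = CL × Css × τ / F = 6.237 × 31.1 × 6 / 0.41 = 2839 mg

2840 mg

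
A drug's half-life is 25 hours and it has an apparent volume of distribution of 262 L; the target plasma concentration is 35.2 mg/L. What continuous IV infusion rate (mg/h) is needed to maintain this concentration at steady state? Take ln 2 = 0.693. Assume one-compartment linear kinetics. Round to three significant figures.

CL = 0.693 × Vd / t½ = 0.693 × 262.0 / 25 = 7.263 L/h
Infusion rate = CL × Css = 7.263 × 35.2 = 255.7 mg/h

256 mg/h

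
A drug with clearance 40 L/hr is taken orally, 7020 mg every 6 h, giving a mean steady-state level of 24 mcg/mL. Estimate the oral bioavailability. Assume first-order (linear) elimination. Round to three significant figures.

F·D/τ = CL·Css at steady state → F = CL·Css·τ / D.
F = 40 × 24 × 6 / 7020 = 0.821

0.821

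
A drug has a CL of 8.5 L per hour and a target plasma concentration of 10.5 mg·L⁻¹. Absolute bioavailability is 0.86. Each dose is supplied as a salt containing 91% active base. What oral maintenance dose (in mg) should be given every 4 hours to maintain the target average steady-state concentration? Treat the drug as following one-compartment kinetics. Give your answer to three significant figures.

D = CL × Css × τ / F / S = 8.500 × 10.5 × 4 / 0.86 / 0.91 = 456.2 mg

456 mg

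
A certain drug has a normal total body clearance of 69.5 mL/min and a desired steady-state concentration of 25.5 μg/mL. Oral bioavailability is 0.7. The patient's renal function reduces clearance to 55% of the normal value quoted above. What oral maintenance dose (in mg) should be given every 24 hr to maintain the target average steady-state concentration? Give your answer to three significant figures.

CL = 69.5 mL/min × 60/1000 = 4.170 L/h
Patient clearance = 0.55 × 4.170 = 2.294 L/h
D = CL × Css × τ / F = 2.294 × 25.5 × 24 / 0.7 = 2006 mg

2010 mg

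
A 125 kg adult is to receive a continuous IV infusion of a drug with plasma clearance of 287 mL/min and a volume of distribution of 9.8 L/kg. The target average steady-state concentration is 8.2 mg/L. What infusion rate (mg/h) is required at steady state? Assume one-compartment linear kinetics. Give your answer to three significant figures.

141 mg/h

CL = 287 mL/min = 287 × 0.06 = 17.22 L/h
Rate = CL × Css = 17.22 × 8.2 = 141.2 mg/h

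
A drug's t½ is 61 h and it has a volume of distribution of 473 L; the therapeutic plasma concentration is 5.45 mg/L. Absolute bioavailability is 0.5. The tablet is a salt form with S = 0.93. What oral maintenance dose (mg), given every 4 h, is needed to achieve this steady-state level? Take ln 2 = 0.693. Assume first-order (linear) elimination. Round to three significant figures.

CL = ln 2 · Vd / t½ = 0.693 × 473.0 / 61 = 5.374 L/h
D = CL × Css × τ / F / S = 5.374 × 5.45 × 4 / 0.5 / 0.93 = 251.9 mg

252 mg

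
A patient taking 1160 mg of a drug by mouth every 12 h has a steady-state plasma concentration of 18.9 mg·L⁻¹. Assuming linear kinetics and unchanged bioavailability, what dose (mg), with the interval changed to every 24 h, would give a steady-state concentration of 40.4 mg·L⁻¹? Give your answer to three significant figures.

For first-order elimination, Css ∝ F·D/(CL·τ); F and CL are unchanged, so Css ∝ D/τ.
D₂ = D₁ × (Css,target / Css,current) × (τ₂/τ₁) = 1160 × (40.4/18.9) × (24/12) = 4959 mg

4960 mg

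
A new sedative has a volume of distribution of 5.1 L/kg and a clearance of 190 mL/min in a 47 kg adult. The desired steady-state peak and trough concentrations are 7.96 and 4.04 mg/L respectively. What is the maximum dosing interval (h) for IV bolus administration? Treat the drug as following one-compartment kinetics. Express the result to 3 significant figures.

14.3 h

Vd(total) = 47 kg × 5.1 L/kg = 239.7 L
CL = 190 mL/min × 60/1000 = 11.40 L/h
k = CL / Vd = 11.40 / 239.7 = 0.04756 h⁻¹
Between IV bolus doses, concentration decays as C = C₀·e^(−kτ), so C_peak/C_trough = e^(kτ).
τ_max = ln(C_peak/C_trough) / k = ln(7.96/4.04) / 0.04756 = 0.6782 / 0.04756 = 14.26 h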